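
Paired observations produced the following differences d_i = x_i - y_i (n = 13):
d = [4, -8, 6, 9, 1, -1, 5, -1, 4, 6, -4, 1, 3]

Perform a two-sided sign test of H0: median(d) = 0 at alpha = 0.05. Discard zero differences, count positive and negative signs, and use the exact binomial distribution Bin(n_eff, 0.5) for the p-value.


Step 1: Discard zero differences. Original n = 13; n_eff = number of nonzero differences = 13.
Nonzero differences (with sign): +4, -8, +6, +9, +1, -1, +5, -1, +4, +6, -4, +1, +3
Step 2: Count signs: positive = 9, negative = 4.
Step 3: Under H0: P(positive) = 0.5, so the number of positives S ~ Bin(13, 0.5).
Step 4: Two-sided exact p-value = sum of Bin(13,0.5) probabilities at or below the observed probability = 0.266846.
Step 5: alpha = 0.05. fail to reject H0.

n_eff = 13, pos = 9, neg = 4, p = 0.266846, fail to reject H0.


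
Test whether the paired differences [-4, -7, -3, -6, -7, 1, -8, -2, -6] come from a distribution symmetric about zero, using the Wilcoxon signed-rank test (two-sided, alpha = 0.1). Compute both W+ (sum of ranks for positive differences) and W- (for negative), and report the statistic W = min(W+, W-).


Step 1: Drop any zero differences (none here) and take |d_i|.
|d| = [4, 7, 3, 6, 7, 1, 8, 2, 6]
Step 2: Midrank |d_i| (ties get averaged ranks).
ranks: |4|->4, |7|->7.5, |3|->3, |6|->5.5, |7|->7.5, |1|->1, |8|->9, |2|->2, |6|->5.5
Step 3: Attach original signs; sum ranks with positive sign and with negative sign.
W+ = 1 = 1
W- = 4 + 7.5 + 3 + 5.5 + 7.5 + 9 + 2 + 5.5 = 44
(Check: W+ + W- = 45 should equal n(n+1)/2 = 45.)
Step 4: Test statistic W = min(W+, W-) = 1.
Step 5: Ties in |d|, so use the tie-corrected normal approximation.
        E[W] = n(n+1)/4 = 9*10/4 = 22.5.
        Tie groups: |d|=6 (t=2), |d|=7 (t=2); sum(t^3 - t) = 12.
        Var[W] = n(n+1)(2n+1)/24 - sum(t^3-t)/48 = 1710/24 - 12/48 = 71.
        z = (W - E[W]) / sqrt(Var[W]) = (1 - 22.5) / 8.4261 = -2.5516.
        Two-sided p = 2*Phi(z) = 0.010724.
Step 6: alpha = 0.1. reject H0.

W+ = 1, W- = 44, W = min = 1, p = 0.010724, reject H0.


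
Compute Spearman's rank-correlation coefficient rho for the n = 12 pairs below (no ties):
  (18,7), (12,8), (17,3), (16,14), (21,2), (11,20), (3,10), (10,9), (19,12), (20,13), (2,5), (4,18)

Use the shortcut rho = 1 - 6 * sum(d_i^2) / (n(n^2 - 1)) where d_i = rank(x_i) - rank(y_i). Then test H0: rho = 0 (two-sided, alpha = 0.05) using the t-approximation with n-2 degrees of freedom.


Step 1: Rank x and y separately (midranks; no ties here).
rank(x): 18->9, 12->6, 17->8, 16->7, 21->12, 11->5, 3->2, 10->4, 19->10, 20->11, 2->1, 4->3
rank(y): 7->4, 8->5, 3->2, 14->10, 2->1, 20->12, 10->7, 9->6, 12->8, 13->9, 5->3, 18->11
Step 2: d_i = R_x(i) - R_y(i); compute d_i^2.
  (9-4)^2=25, (6-5)^2=1, (8-2)^2=36, (7-10)^2=9, (12-1)^2=121, (5-12)^2=49, (2-7)^2=25, (4-6)^2=4, (10-8)^2=4, (11-9)^2=4, (1-3)^2=4, (3-11)^2=64
sum(d^2) = 346.
Step 3: rho = 1 - 6*346 / (12*(12^2 - 1)) = 1 - 2076/1716 = -0.209790.
Step 4: Under H0, t = rho * sqrt((n-2)/(1-rho^2)) = -0.6785 ~ t(10).
Step 5: Two-sided p-value from the t-distribution with 10 df = 0.512841.
Step 6: alpha = 0.05. fail to reject H0.

rho = -0.2098, p = 0.512841, fail to reject H0 at alpha = 0.05.


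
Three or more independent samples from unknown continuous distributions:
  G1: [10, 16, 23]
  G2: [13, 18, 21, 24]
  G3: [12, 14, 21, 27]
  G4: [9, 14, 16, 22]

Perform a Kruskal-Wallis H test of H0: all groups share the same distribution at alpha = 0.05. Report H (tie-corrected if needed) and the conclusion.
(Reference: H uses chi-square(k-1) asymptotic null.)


Step 1: Combine all N = 15 observations and assign midranks.
sorted (value, group, rank): (9,G4,1), (10,G1,2), (12,G3,3), (13,G2,4), (14,G3,5.5), (14,G4,5.5), (16,G1,7.5), (16,G4,7.5), (18,G2,9), (21,G2,10.5), (21,G3,10.5), (22,G4,12), (23,G1,13), (24,G2,14), (27,G3,15)
Step 2: Sum ranks within each group.
R_1 = 22.5 (n_1 = 3)
R_2 = 37.5 (n_2 = 4)
R_3 = 34 (n_3 = 4)
R_4 = 26 (n_4 = 4)
Step 3: H = 12/(N(N+1)) * sum(R_i^2/n_i) - 3(N+1)
     = 12/(15*16) * (22.5^2/3 + 37.5^2/4 + 34^2/4 + 26^2/4) - 3*16
     = 0.050000 * 978.312 - 48
     = 0.915625.
Step 4: Ties present; correction factor C = 1 - 18/(15^3 - 15) = 0.994643. Corrected H = 0.915625 / 0.994643 = 0.920557.
Step 5: Under H0, H ~ chi^2(3); p-value = 0.820464.
Step 6: alpha = 0.05. fail to reject H0.

H = 0.9206, df = 3, p = 0.820464, fail to reject H0.


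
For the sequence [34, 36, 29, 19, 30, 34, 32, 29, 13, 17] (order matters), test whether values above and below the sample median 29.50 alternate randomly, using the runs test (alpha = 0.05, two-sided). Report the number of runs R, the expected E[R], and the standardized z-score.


Step 1: Compute median = 29.50; label A = above, B = below.
Labels in order: AABBAAABBB  (n_A = 5, n_B = 5)
Step 2: Count runs R = 4.
Step 3: Under H0 (random ordering), E[R] = 2*n_A*n_B/(n_A+n_B) + 1 = 2*5*5/10 + 1 = 6.0000.
        Var[R] = 2*n_A*n_B*(2*n_A*n_B - n_A - n_B) / ((n_A+n_B)^2 * (n_A+n_B-1)) = 2000/900 = 2.2222.
        SD[R] = 1.4907.
Step 4: Continuity-corrected z = (R + 0.5 - E[R]) / SD[R] = (4 + 0.5 - 6.0000) / 1.4907 = -1.0062.
Step 5: Two-sided p-value via normal approximation = 2*(1 - Phi(|z|)) = 0.314305.
Step 6: alpha = 0.05. fail to reject H0.

R = 4, z = -1.0062, p = 0.314305, fail to reject H0.


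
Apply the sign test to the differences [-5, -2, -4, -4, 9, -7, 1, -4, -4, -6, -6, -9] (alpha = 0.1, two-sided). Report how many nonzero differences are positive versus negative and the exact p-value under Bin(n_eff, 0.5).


Step 1: Discard zero differences. Original n = 12; n_eff = number of nonzero differences = 12.
Nonzero differences (with sign): -5, -2, -4, -4, +9, -7, +1, -4, -4, -6, -6, -9
Step 2: Count signs: positive = 2, negative = 10.
Step 3: Under H0: P(positive) = 0.5, so the number of positives S ~ Bin(12, 0.5).
Step 4: Two-sided exact p-value = sum of Bin(12,0.5) probabilities at or below the observed probability = 0.038574.
Step 5: alpha = 0.1. reject H0.

n_eff = 12, pos = 2, neg = 10, p = 0.038574, reject H0.


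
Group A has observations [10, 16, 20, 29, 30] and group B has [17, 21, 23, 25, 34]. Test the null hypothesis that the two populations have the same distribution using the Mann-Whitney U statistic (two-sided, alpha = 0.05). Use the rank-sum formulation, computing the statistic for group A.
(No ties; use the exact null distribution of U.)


Step 1: Combine and sort all 10 observations; assign midranks.
sorted (value, group): (10,X), (16,X), (17,Y), (20,X), (21,Y), (23,Y), (25,Y), (29,X), (30,X), (34,Y)
ranks: 10->1, 16->2, 17->3, 20->4, 21->5, 23->6, 25->7, 29->8, 30->9, 34->10
Step 2: Rank sum for X: R1 = 1 + 2 + 4 + 8 + 9 = 24.
Step 3: U_X = R1 - n1(n1+1)/2 = 24 - 5*6/2 = 24 - 15 = 9.
       U_Y = n1*n2 - U_X = 25 - 9 = 16.
Step 4: No ties, so the exact null distribution of U (based on enumerating the C(10,5) = 252 equally likely rank assignments) gives the two-sided p-value.
Step 5: p-value = 0.547619; compare to alpha = 0.05. fail to reject H0.

U_X = 9, p = 0.547619, fail to reject H0 at alpha = 0.05.


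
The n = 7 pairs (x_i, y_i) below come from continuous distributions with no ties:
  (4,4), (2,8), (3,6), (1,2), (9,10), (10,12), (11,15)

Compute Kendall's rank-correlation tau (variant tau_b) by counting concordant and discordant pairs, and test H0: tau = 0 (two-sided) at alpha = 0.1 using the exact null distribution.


Step 1: Enumerate the 21 unordered pairs (i,j) with i<j and classify each by sign(x_j-x_i) * sign(y_j-y_i).
  (1,2):dx=-2,dy=+4->D; (1,3):dx=-1,dy=+2->D; (1,4):dx=-3,dy=-2->C; (1,5):dx=+5,dy=+6->C
  (1,6):dx=+6,dy=+8->C; (1,7):dx=+7,dy=+11->C; (2,3):dx=+1,dy=-2->D; (2,4):dx=-1,dy=-6->C
  (2,5):dx=+7,dy=+2->C; (2,6):dx=+8,dy=+4->C; (2,7):dx=+9,dy=+7->C; (3,4):dx=-2,dy=-4->C
  (3,5):dx=+6,dy=+4->C; (3,6):dx=+7,dy=+6->C; (3,7):dx=+8,dy=+9->C; (4,5):dx=+8,dy=+8->C
  (4,6):dx=+9,dy=+10->C; (4,7):dx=+10,dy=+13->C; (5,6):dx=+1,dy=+2->C; (5,7):dx=+2,dy=+5->C
  (6,7):dx=+1,dy=+3->C
Step 2: C = 18, D = 3, total pairs = 21.
Step 3: tau = (C - D)/(n(n-1)/2) = (18 - 3)/21 = 0.714286.
Step 4: Exact two-sided p-value (enumerate n! = 5040 permutations of y under H0): p = 0.030159.
Step 5: alpha = 0.1. reject H0.

tau_b = 0.7143 (C=18, D=3), p = 0.030159, reject H0.


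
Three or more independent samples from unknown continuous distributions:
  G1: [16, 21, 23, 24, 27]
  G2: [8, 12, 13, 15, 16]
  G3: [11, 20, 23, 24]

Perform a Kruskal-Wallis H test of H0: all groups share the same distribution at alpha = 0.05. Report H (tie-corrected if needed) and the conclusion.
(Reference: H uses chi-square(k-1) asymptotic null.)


Step 1: Combine all N = 14 observations and assign midranks.
sorted (value, group, rank): (8,G2,1), (11,G3,2), (12,G2,3), (13,G2,4), (15,G2,5), (16,G1,6.5), (16,G2,6.5), (20,G3,8), (21,G1,9), (23,G1,10.5), (23,G3,10.5), (24,G1,12.5), (24,G3,12.5), (27,G1,14)
Step 2: Sum ranks within each group.
R_1 = 52.5 (n_1 = 5)
R_2 = 19.5 (n_2 = 5)
R_3 = 33 (n_3 = 4)
Step 3: H = 12/(N(N+1)) * sum(R_i^2/n_i) - 3(N+1)
     = 12/(14*15) * (52.5^2/5 + 19.5^2/5 + 33^2/4) - 3*15
     = 0.057143 * 899.55 - 45
     = 6.402857.
Step 4: Ties present; correction factor C = 1 - 18/(14^3 - 14) = 0.993407. Corrected H = 6.402857 / 0.993407 = 6.445354.
Step 5: Under H0, H ~ chi^2(2); p-value = 0.039848.
Step 6: alpha = 0.05. reject H0.

H = 6.4454, df = 2, p = 0.039848, reject H0.


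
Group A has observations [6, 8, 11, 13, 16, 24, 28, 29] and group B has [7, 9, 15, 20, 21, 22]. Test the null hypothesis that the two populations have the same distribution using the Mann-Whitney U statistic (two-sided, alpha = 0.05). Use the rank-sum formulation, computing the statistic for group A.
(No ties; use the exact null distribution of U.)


Step 1: Combine and sort all 14 observations; assign midranks.
sorted (value, group): (6,X), (7,Y), (8,X), (9,Y), (11,X), (13,X), (15,Y), (16,X), (20,Y), (21,Y), (22,Y), (24,X), (28,X), (29,X)
ranks: 6->1, 7->2, 8->3, 9->4, 11->5, 13->6, 15->7, 16->8, 20->9, 21->10, 22->11, 24->12, 28->13, 29->14
Step 2: Rank sum for X: R1 = 1 + 3 + 5 + 6 + 8 + 12 + 13 + 14 = 62.
Step 3: U_X = R1 - n1(n1+1)/2 = 62 - 8*9/2 = 62 - 36 = 26.
       U_Y = n1*n2 - U_X = 48 - 26 = 22.
Step 4: No ties, so the exact null distribution of U (based on enumerating the C(14,8) = 3003 equally likely rank assignments) gives the two-sided p-value.
Step 5: p-value = 0.851815; compare to alpha = 0.05. fail to reject H0.

U_X = 26, p = 0.851815, fail to reject H0 at alpha = 0.05.


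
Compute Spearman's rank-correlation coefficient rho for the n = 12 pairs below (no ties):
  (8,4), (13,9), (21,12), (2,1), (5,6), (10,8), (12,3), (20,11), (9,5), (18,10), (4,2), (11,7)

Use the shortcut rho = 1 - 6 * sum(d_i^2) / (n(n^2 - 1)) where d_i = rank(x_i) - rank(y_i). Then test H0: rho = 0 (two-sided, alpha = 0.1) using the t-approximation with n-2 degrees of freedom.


Step 1: Rank x and y separately (midranks; no ties here).
rank(x): 8->4, 13->9, 21->12, 2->1, 5->3, 10->6, 12->8, 20->11, 9->5, 18->10, 4->2, 11->7
rank(y): 4->4, 9->9, 12->12, 1->1, 6->6, 8->8, 3->3, 11->11, 5->5, 10->10, 2->2, 7->7
Step 2: d_i = R_x(i) - R_y(i); compute d_i^2.
  (4-4)^2=0, (9-9)^2=0, (12-12)^2=0, (1-1)^2=0, (3-6)^2=9, (6-8)^2=4, (8-3)^2=25, (11-11)^2=0, (5-5)^2=0, (10-10)^2=0, (2-2)^2=0, (7-7)^2=0
sum(d^2) = 38.
Step 3: rho = 1 - 6*38 / (12*(12^2 - 1)) = 1 - 228/1716 = 0.867133.
Step 4: Under H0, t = rho * sqrt((n-2)/(1-rho^2)) = 5.5054 ~ t(10).
Step 5: Two-sided p-value from the t-distribution with 10 df = 0.000260.
Step 6: alpha = 0.1. reject H0.

rho = 0.8671, p = 0.000260, reject H0 at alpha = 0.1.


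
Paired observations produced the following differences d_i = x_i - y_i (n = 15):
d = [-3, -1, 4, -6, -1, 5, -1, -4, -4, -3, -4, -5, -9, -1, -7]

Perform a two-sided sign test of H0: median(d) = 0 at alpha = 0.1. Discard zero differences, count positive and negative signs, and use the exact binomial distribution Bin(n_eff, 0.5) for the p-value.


Step 1: Discard zero differences. Original n = 15; n_eff = number of nonzero differences = 15.
Nonzero differences (with sign): -3, -1, +4, -6, -1, +5, -1, -4, -4, -3, -4, -5, -9, -1, -7
Step 2: Count signs: positive = 2, negative = 13.
Step 3: Under H0: P(positive) = 0.5, so the number of positives S ~ Bin(15, 0.5).
Step 4: Two-sided exact p-value = sum of Bin(15,0.5) probabilities at or below the observed probability = 0.007385.
Step 5: alpha = 0.1. reject H0.

n_eff = 15, pos = 2, neg = 13, p = 0.007385, reject H0.


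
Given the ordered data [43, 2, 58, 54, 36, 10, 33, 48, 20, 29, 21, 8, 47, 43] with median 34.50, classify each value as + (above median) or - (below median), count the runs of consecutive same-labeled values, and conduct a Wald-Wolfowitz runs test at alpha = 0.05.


Step 1: Compute median = 34.50; label A = above, B = below.
Labels in order: ABAAABBABBBBAA  (n_A = 7, n_B = 7)
Step 2: Count runs R = 7.
Step 3: Under H0 (random ordering), E[R] = 2*n_A*n_B/(n_A+n_B) + 1 = 2*7*7/14 + 1 = 8.0000.
        Var[R] = 2*n_A*n_B*(2*n_A*n_B - n_A - n_B) / ((n_A+n_B)^2 * (n_A+n_B-1)) = 8232/2548 = 3.2308.
        SD[R] = 1.7974.
Step 4: Continuity-corrected z = (R + 0.5 - E[R]) / SD[R] = (7 + 0.5 - 8.0000) / 1.7974 = -0.2782.
Step 5: Two-sided p-value via normal approximation = 2*(1 - Phi(|z|)) = 0.780879.
Step 6: alpha = 0.05. fail to reject H0.

R = 7, z = -0.2782, p = 0.780879, fail to reject H0.


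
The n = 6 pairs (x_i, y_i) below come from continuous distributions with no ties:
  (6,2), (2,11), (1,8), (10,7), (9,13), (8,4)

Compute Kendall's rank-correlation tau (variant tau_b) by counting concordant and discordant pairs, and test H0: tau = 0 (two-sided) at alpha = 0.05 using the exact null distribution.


Step 1: Enumerate the 15 unordered pairs (i,j) with i<j and classify each by sign(x_j-x_i) * sign(y_j-y_i).
  (1,2):dx=-4,dy=+9->D; (1,3):dx=-5,dy=+6->D; (1,4):dx=+4,dy=+5->C; (1,5):dx=+3,dy=+11->C
  (1,6):dx=+2,dy=+2->C; (2,3):dx=-1,dy=-3->C; (2,4):dx=+8,dy=-4->D; (2,5):dx=+7,dy=+2->C
  (2,6):dx=+6,dy=-7->D; (3,4):dx=+9,dy=-1->D; (3,5):dx=+8,dy=+5->C; (3,6):dx=+7,dy=-4->D
  (4,5):dx=-1,dy=+6->D; (4,6):dx=-2,dy=-3->C; (5,6):dx=-1,dy=-9->C
Step 2: C = 8, D = 7, total pairs = 15.
Step 3: tau = (C - D)/(n(n-1)/2) = (8 - 7)/15 = 0.066667.
Step 4: Exact two-sided p-value (enumerate n! = 720 permutations of y under H0): p = 1.000000.
Step 5: alpha = 0.05. fail to reject H0.

tau_b = 0.0667 (C=8, D=7), p = 1.000000, fail to reject H0.


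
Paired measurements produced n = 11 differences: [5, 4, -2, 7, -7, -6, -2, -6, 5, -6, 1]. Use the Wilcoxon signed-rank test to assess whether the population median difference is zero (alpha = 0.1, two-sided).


Step 1: Drop any zero differences (none here) and take |d_i|.
|d| = [5, 4, 2, 7, 7, 6, 2, 6, 5, 6, 1]
Step 2: Midrank |d_i| (ties get averaged ranks).
ranks: |5|->5.5, |4|->4, |2|->2.5, |7|->10.5, |7|->10.5, |6|->8, |2|->2.5, |6|->8, |5|->5.5, |6|->8, |1|->1
Step 3: Attach original signs; sum ranks with positive sign and with negative sign.
W+ = 5.5 + 4 + 10.5 + 5.5 + 1 = 26.5
W- = 2.5 + 10.5 + 8 + 2.5 + 8 + 8 = 39.5
(Check: W+ + W- = 66 should equal n(n+1)/2 = 66.)
Step 4: Test statistic W = min(W+, W-) = 26.5.
Step 5: Ties in |d|, so use the tie-corrected normal approximation.
        E[W] = n(n+1)/4 = 11*12/4 = 33.
        Tie groups: |d|=2 (t=2), |d|=5 (t=2), |d|=6 (t=3), |d|=7 (t=2); sum(t^3 - t) = 42.
        Var[W] = n(n+1)(2n+1)/24 - sum(t^3-t)/48 = 3036/24 - 42/48 = 125.625.
        z = (W - E[W]) / sqrt(Var[W]) = (26.5 - 33) / 11.2083 = -0.5799.
        Two-sided p = 2*Phi(z) = 0.561962.
Step 6: alpha = 0.1. fail to reject H0.

W+ = 26.5, W- = 39.5, W = min = 26.5, p = 0.561962, fail to reject H0.


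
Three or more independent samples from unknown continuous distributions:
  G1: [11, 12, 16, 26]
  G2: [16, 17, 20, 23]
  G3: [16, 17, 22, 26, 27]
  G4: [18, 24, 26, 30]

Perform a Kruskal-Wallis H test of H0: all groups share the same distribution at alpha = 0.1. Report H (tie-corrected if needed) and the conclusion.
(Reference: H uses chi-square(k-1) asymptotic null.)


Step 1: Combine all N = 17 observations and assign midranks.
sorted (value, group, rank): (11,G1,1), (12,G1,2), (16,G1,4), (16,G2,4), (16,G3,4), (17,G2,6.5), (17,G3,6.5), (18,G4,8), (20,G2,9), (22,G3,10), (23,G2,11), (24,G4,12), (26,G1,14), (26,G3,14), (26,G4,14), (27,G3,16), (30,G4,17)
Step 2: Sum ranks within each group.
R_1 = 21 (n_1 = 4)
R_2 = 30.5 (n_2 = 4)
R_3 = 50.5 (n_3 = 5)
R_4 = 51 (n_4 = 4)
Step 3: H = 12/(N(N+1)) * sum(R_i^2/n_i) - 3(N+1)
     = 12/(17*18) * (21^2/4 + 30.5^2/4 + 50.5^2/5 + 51^2/4) - 3*18
     = 0.039216 * 1503.11 - 54
     = 4.945588.
Step 4: Ties present; correction factor C = 1 - 54/(17^3 - 17) = 0.988971. Corrected H = 4.945588 / 0.988971 = 5.000743.
Step 5: Under H0, H ~ chi^2(3); p-value = 0.171743.
Step 6: alpha = 0.1. fail to reject H0.

H = 5.0007, df = 3, p = 0.171743, fail to reject H0.


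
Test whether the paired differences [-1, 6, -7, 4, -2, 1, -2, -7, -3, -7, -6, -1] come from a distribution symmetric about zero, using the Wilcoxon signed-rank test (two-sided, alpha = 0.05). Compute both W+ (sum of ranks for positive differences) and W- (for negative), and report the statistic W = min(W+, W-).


Step 1: Drop any zero differences (none here) and take |d_i|.
|d| = [1, 6, 7, 4, 2, 1, 2, 7, 3, 7, 6, 1]
Step 2: Midrank |d_i| (ties get averaged ranks).
ranks: |1|->2, |6|->8.5, |7|->11, |4|->7, |2|->4.5, |1|->2, |2|->4.5, |7|->11, |3|->6, |7|->11, |6|->8.5, |1|->2
Step 3: Attach original signs; sum ranks with positive sign and with negative sign.
W+ = 8.5 + 7 + 2 = 17.5
W- = 2 + 11 + 4.5 + 4.5 + 11 + 6 + 11 + 8.5 + 2 = 60.5
(Check: W+ + W- = 78 should equal n(n+1)/2 = 78.)
Step 4: Test statistic W = min(W+, W-) = 17.5.
Step 5: Ties in |d|, so use the tie-corrected normal approximation.
        E[W] = n(n+1)/4 = 12*13/4 = 39.
        Tie groups: |d|=1 (t=3), |d|=2 (t=2), |d|=6 (t=2), |d|=7 (t=3); sum(t^3 - t) = 60.
        Var[W] = n(n+1)(2n+1)/24 - sum(t^3-t)/48 = 3900/24 - 60/48 = 161.25.
        z = (W - E[W]) / sqrt(Var[W]) = (17.5 - 39) / 12.6984 = -1.6931.
        Two-sided p = 2*Phi(z) = 0.090432.
Step 6: alpha = 0.05. fail to reject H0.

W+ = 17.5, W- = 60.5, W = min = 17.5, p = 0.090432, fail to reject H0.


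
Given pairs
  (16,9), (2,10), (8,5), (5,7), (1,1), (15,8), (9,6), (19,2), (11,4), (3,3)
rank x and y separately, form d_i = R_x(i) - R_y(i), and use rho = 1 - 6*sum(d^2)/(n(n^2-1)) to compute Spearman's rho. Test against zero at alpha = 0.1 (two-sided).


Step 1: Rank x and y separately (midranks; no ties here).
rank(x): 16->9, 2->2, 8->5, 5->4, 1->1, 15->8, 9->6, 19->10, 11->7, 3->3
rank(y): 9->9, 10->10, 5->5, 7->7, 1->1, 8->8, 6->6, 2->2, 4->4, 3->3
Step 2: d_i = R_x(i) - R_y(i); compute d_i^2.
  (9-9)^2=0, (2-10)^2=64, (5-5)^2=0, (4-7)^2=9, (1-1)^2=0, (8-8)^2=0, (6-6)^2=0, (10-2)^2=64, (7-4)^2=9, (3-3)^2=0
sum(d^2) = 146.
Step 3: rho = 1 - 6*146 / (10*(10^2 - 1)) = 1 - 876/990 = 0.115152.
Step 4: Under H0, t = rho * sqrt((n-2)/(1-rho^2)) = 0.3279 ~ t(8).
Step 5: Two-sided p-value from the t-distribution with 8 df = 0.751420.
Step 6: alpha = 0.1. fail to reject H0.

rho = 0.1152, p = 0.751420, fail to reject H0 at alpha = 0.1.


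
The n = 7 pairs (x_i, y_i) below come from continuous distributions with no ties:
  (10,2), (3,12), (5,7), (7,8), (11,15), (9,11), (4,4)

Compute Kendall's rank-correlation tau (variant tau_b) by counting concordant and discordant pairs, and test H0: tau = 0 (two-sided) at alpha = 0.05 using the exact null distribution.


Step 1: Enumerate the 21 unordered pairs (i,j) with i<j and classify each by sign(x_j-x_i) * sign(y_j-y_i).
  (1,2):dx=-7,dy=+10->D; (1,3):dx=-5,dy=+5->D; (1,4):dx=-3,dy=+6->D; (1,5):dx=+1,dy=+13->C
  (1,6):dx=-1,dy=+9->D; (1,7):dx=-6,dy=+2->D; (2,3):dx=+2,dy=-5->D; (2,4):dx=+4,dy=-4->D
  (2,5):dx=+8,dy=+3->C; (2,6):dx=+6,dy=-1->D; (2,7):dx=+1,dy=-8->D; (3,4):dx=+2,dy=+1->C
  (3,5):dx=+6,dy=+8->C; (3,6):dx=+4,dy=+4->C; (3,7):dx=-1,dy=-3->C; (4,5):dx=+4,dy=+7->C
  (4,6):dx=+2,dy=+3->C; (4,7):dx=-3,dy=-4->C; (5,6):dx=-2,dy=-4->C; (5,7):dx=-7,dy=-11->C
  (6,7):dx=-5,dy=-7->C
Step 2: C = 12, D = 9, total pairs = 21.
Step 3: tau = (C - D)/(n(n-1)/2) = (12 - 9)/21 = 0.142857.
Step 4: Exact two-sided p-value (enumerate n! = 5040 permutations of y under H0): p = 0.772619.
Step 5: alpha = 0.05. fail to reject H0.

tau_b = 0.1429 (C=12, D=9), p = 0.772619, fail to reject H0.


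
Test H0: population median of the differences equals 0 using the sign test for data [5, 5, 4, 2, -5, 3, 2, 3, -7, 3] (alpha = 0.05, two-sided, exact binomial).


Step 1: Discard zero differences. Original n = 10; n_eff = number of nonzero differences = 10.
Nonzero differences (with sign): +5, +5, +4, +2, -5, +3, +2, +3, -7, +3
Step 2: Count signs: positive = 8, negative = 2.
Step 3: Under H0: P(positive) = 0.5, so the number of positives S ~ Bin(10, 0.5).
Step 4: Two-sided exact p-value = sum of Bin(10,0.5) probabilities at or below the observed probability = 0.109375.
Step 5: alpha = 0.05. fail to reject H0.

n_eff = 10, pos = 8, neg = 2, p = 0.109375, fail to reject H0.


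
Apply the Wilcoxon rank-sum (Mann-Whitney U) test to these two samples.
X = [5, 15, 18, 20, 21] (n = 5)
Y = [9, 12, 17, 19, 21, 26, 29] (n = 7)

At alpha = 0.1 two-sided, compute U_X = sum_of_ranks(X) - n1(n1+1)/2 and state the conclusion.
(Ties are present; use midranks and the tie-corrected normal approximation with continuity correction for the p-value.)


Step 1: Combine and sort all 12 observations; assign midranks.
sorted (value, group): (5,X), (9,Y), (12,Y), (15,X), (17,Y), (18,X), (19,Y), (20,X), (21,X), (21,Y), (26,Y), (29,Y)
ranks: 5->1, 9->2, 12->3, 15->4, 17->5, 18->6, 19->7, 20->8, 21->9.5, 21->9.5, 26->11, 29->12
Step 2: Rank sum for X: R1 = 1 + 4 + 6 + 8 + 9.5 = 28.5.
Step 3: U_X = R1 - n1(n1+1)/2 = 28.5 - 5*6/2 = 28.5 - 15 = 13.5.
       U_Y = n1*n2 - U_X = 35 - 13.5 = 21.5.
Step 4: Ties are present, so use the tie-corrected normal approximation (with continuity correction) for the p-value.
Step 5: p-value = 0.569088; compare to alpha = 0.1. fail to reject H0.

U_X = 13.5, p = 0.569088, fail to reject H0 at alpha = 0.1.


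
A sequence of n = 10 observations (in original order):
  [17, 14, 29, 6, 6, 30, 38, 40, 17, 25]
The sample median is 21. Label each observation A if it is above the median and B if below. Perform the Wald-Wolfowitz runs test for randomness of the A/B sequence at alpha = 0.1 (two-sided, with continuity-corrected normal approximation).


Step 1: Compute median = 21; label A = above, B = below.
Labels in order: BBABBAAABA  (n_A = 5, n_B = 5)
Step 2: Count runs R = 6.
Step 3: Under H0 (random ordering), E[R] = 2*n_A*n_B/(n_A+n_B) + 1 = 2*5*5/10 + 1 = 6.0000.
        Var[R] = 2*n_A*n_B*(2*n_A*n_B - n_A - n_B) / ((n_A+n_B)^2 * (n_A+n_B-1)) = 2000/900 = 2.2222.
        SD[R] = 1.4907.
Step 4: R = E[R], so z = 0 with no continuity correction.
Step 5: Two-sided p-value via normal approximation = 2*(1 - Phi(|z|)) = 1.000000.
Step 6: alpha = 0.1. fail to reject H0.

R = 6, z = 0.0000, p = 1.000000, fail to reject H0.


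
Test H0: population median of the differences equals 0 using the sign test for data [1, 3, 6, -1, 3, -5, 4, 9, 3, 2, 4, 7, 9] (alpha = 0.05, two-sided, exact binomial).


Step 1: Discard zero differences. Original n = 13; n_eff = number of nonzero differences = 13.
Nonzero differences (with sign): +1, +3, +6, -1, +3, -5, +4, +9, +3, +2, +4, +7, +9
Step 2: Count signs: positive = 11, negative = 2.
Step 3: Under H0: P(positive) = 0.5, so the number of positives S ~ Bin(13, 0.5).
Step 4: Two-sided exact p-value = sum of Bin(13,0.5) probabilities at or below the observed probability = 0.022461.
Step 5: alpha = 0.05. reject H0.

n_eff = 13, pos = 11, neg = 2, p = 0.022461, reject H0.


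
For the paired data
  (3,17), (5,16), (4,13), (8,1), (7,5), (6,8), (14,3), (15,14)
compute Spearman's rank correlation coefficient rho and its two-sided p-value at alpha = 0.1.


Step 1: Rank x and y separately (midranks; no ties here).
rank(x): 3->1, 5->3, 4->2, 8->6, 7->5, 6->4, 14->7, 15->8
rank(y): 17->8, 16->7, 13->5, 1->1, 5->3, 8->4, 3->2, 14->6
Step 2: d_i = R_x(i) - R_y(i); compute d_i^2.
  (1-8)^2=49, (3-7)^2=16, (2-5)^2=9, (6-1)^2=25, (5-3)^2=4, (4-4)^2=0, (7-2)^2=25, (8-6)^2=4
sum(d^2) = 132.
Step 3: rho = 1 - 6*132 / (8*(8^2 - 1)) = 1 - 792/504 = -0.571429.
Step 4: Under H0, t = rho * sqrt((n-2)/(1-rho^2)) = -1.7056 ~ t(6).
Step 5: Two-sided p-value from the t-distribution with 6 df = 0.138960.
Step 6: alpha = 0.1. fail to reject H0.

rho = -0.5714, p = 0.138960, fail to reject H0 at alpha = 0.1.


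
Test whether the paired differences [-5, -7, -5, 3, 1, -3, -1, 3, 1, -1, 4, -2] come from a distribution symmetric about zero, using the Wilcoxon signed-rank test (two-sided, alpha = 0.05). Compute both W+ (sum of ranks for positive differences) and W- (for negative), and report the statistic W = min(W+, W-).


Step 1: Drop any zero differences (none here) and take |d_i|.
|d| = [5, 7, 5, 3, 1, 3, 1, 3, 1, 1, 4, 2]
Step 2: Midrank |d_i| (ties get averaged ranks).
ranks: |5|->10.5, |7|->12, |5|->10.5, |3|->7, |1|->2.5, |3|->7, |1|->2.5, |3|->7, |1|->2.5, |1|->2.5, |4|->9, |2|->5
Step 3: Attach original signs; sum ranks with positive sign and with negative sign.
W+ = 7 + 2.5 + 7 + 2.5 + 9 = 28
W- = 10.5 + 12 + 10.5 + 7 + 2.5 + 2.5 + 5 = 50
(Check: W+ + W- = 78 should equal n(n+1)/2 = 78.)
Step 4: Test statistic W = min(W+, W-) = 28.
Step 5: Ties in |d|, so use the tie-corrected normal approximation.
        E[W] = n(n+1)/4 = 12*13/4 = 39.
        Tie groups: |d|=1 (t=4), |d|=3 (t=3), |d|=5 (t=2); sum(t^3 - t) = 90.
        Var[W] = n(n+1)(2n+1)/24 - sum(t^3-t)/48 = 3900/24 - 90/48 = 160.625.
        z = (W - E[W]) / sqrt(Var[W]) = (28 - 39) / 12.6738 = -0.8679.
        Two-sided p = 2*Phi(z) = 0.385431.
Step 6: alpha = 0.05. fail to reject H0.

W+ = 28, W- = 50, W = min = 28, p = 0.385431, fail to reject H0.


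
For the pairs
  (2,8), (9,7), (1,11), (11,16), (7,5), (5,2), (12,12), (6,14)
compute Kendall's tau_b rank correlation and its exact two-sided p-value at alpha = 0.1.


Step 1: Enumerate the 28 unordered pairs (i,j) with i<j and classify each by sign(x_j-x_i) * sign(y_j-y_i).
  (1,2):dx=+7,dy=-1->D; (1,3):dx=-1,dy=+3->D; (1,4):dx=+9,dy=+8->C; (1,5):dx=+5,dy=-3->D
  (1,6):dx=+3,dy=-6->D; (1,7):dx=+10,dy=+4->C; (1,8):dx=+4,dy=+6->C; (2,3):dx=-8,dy=+4->D
  (2,4):dx=+2,dy=+9->C; (2,5):dx=-2,dy=-2->C; (2,6):dx=-4,dy=-5->C; (2,7):dx=+3,dy=+5->C
  (2,8):dx=-3,dy=+7->D; (3,4):dx=+10,dy=+5->C; (3,5):dx=+6,dy=-6->D; (3,6):dx=+4,dy=-9->D
  (3,7):dx=+11,dy=+1->C; (3,8):dx=+5,dy=+3->C; (4,5):dx=-4,dy=-11->C; (4,6):dx=-6,dy=-14->C
  (4,7):dx=+1,dy=-4->D; (4,8):dx=-5,dy=-2->C; (5,6):dx=-2,dy=-3->C; (5,7):dx=+5,dy=+7->C
  (5,8):dx=-1,dy=+9->D; (6,7):dx=+7,dy=+10->C; (6,8):dx=+1,dy=+12->C; (7,8):dx=-6,dy=+2->D
Step 2: C = 17, D = 11, total pairs = 28.
Step 3: tau = (C - D)/(n(n-1)/2) = (17 - 11)/28 = 0.214286.
Step 4: Exact two-sided p-value (enumerate n! = 40320 permutations of y under H0): p = 0.548413.
Step 5: alpha = 0.1. fail to reject H0.

tau_b = 0.2143 (C=17, D=11), p = 0.548413, fail to reject H0.


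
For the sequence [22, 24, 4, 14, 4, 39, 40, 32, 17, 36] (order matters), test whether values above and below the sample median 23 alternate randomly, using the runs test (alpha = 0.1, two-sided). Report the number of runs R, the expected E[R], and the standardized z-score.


Step 1: Compute median = 23; label A = above, B = below.
Labels in order: BABBBAAABA  (n_A = 5, n_B = 5)
Step 2: Count runs R = 6.
Step 3: Under H0 (random ordering), E[R] = 2*n_A*n_B/(n_A+n_B) + 1 = 2*5*5/10 + 1 = 6.0000.
        Var[R] = 2*n_A*n_B*(2*n_A*n_B - n_A - n_B) / ((n_A+n_B)^2 * (n_A+n_B-1)) = 2000/900 = 2.2222.
        SD[R] = 1.4907.
Step 4: R = E[R], so z = 0 with no continuity correction.
Step 5: Two-sided p-value via normal approximation = 2*(1 - Phi(|z|)) = 1.000000.
Step 6: alpha = 0.1. fail to reject H0.

R = 6, z = 0.0000, p = 1.000000, fail to reject H0.


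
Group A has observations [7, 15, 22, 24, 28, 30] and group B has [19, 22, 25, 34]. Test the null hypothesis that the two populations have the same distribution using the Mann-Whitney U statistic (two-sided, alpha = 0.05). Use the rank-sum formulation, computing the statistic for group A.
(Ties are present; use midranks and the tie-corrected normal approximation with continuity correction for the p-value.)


Step 1: Combine and sort all 10 observations; assign midranks.
sorted (value, group): (7,X), (15,X), (19,Y), (22,X), (22,Y), (24,X), (25,Y), (28,X), (30,X), (34,Y)
ranks: 7->1, 15->2, 19->3, 22->4.5, 22->4.5, 24->6, 25->7, 28->8, 30->9, 34->10
Step 2: Rank sum for X: R1 = 1 + 2 + 4.5 + 6 + 8 + 9 = 30.5.
Step 3: U_X = R1 - n1(n1+1)/2 = 30.5 - 6*7/2 = 30.5 - 21 = 9.5.
       U_Y = n1*n2 - U_X = 24 - 9.5 = 14.5.
Step 4: Ties are present, so use the tie-corrected normal approximation (with continuity correction) for the p-value.
Step 5: p-value = 0.668870; compare to alpha = 0.05. fail to reject H0.

U_X = 9.5, p = 0.668870, fail to reject H0 at alpha = 0.05.


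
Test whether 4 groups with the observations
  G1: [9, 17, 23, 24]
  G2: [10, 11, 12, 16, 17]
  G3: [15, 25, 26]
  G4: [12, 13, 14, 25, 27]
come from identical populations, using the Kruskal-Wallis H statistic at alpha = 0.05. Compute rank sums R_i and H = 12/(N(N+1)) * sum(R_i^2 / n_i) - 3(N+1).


Step 1: Combine all N = 17 observations and assign midranks.
sorted (value, group, rank): (9,G1,1), (10,G2,2), (11,G2,3), (12,G2,4.5), (12,G4,4.5), (13,G4,6), (14,G4,7), (15,G3,8), (16,G2,9), (17,G1,10.5), (17,G2,10.5), (23,G1,12), (24,G1,13), (25,G3,14.5), (25,G4,14.5), (26,G3,16), (27,G4,17)
Step 2: Sum ranks within each group.
R_1 = 36.5 (n_1 = 4)
R_2 = 29 (n_2 = 5)
R_3 = 38.5 (n_3 = 3)
R_4 = 49 (n_4 = 5)
Step 3: H = 12/(N(N+1)) * sum(R_i^2/n_i) - 3(N+1)
     = 12/(17*18) * (36.5^2/4 + 29^2/5 + 38.5^2/3 + 49^2/5) - 3*18
     = 0.039216 * 1475.55 - 54
     = 3.864542.
Step 4: Ties present; correction factor C = 1 - 18/(17^3 - 17) = 0.996324. Corrected H = 3.864542 / 0.996324 = 3.878803.
Step 5: Under H0, H ~ chi^2(3); p-value = 0.274852.
Step 6: alpha = 0.05. fail to reject H0.

H = 3.8788, df = 3, p = 0.274852, fail to reject H0.


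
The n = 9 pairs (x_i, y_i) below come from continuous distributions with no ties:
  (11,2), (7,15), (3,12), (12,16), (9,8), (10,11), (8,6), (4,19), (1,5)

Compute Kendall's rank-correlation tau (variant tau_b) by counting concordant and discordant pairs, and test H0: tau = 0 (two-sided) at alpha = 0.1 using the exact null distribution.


Step 1: Enumerate the 36 unordered pairs (i,j) with i<j and classify each by sign(x_j-x_i) * sign(y_j-y_i).
  (1,2):dx=-4,dy=+13->D; (1,3):dx=-8,dy=+10->D; (1,4):dx=+1,dy=+14->C; (1,5):dx=-2,dy=+6->D
  (1,6):dx=-1,dy=+9->D; (1,7):dx=-3,dy=+4->D; (1,8):dx=-7,dy=+17->D; (1,9):dx=-10,dy=+3->D
  (2,3):dx=-4,dy=-3->C; (2,4):dx=+5,dy=+1->C; (2,5):dx=+2,dy=-7->D; (2,6):dx=+3,dy=-4->D
  (2,7):dx=+1,dy=-9->D; (2,8):dx=-3,dy=+4->D; (2,9):dx=-6,dy=-10->C; (3,4):dx=+9,dy=+4->C
  (3,5):dx=+6,dy=-4->D; (3,6):dx=+7,dy=-1->D; (3,7):dx=+5,dy=-6->D; (3,8):dx=+1,dy=+7->C
  (3,9):dx=-2,dy=-7->C; (4,5):dx=-3,dy=-8->C; (4,6):dx=-2,dy=-5->C; (4,7):dx=-4,dy=-10->C
  (4,8):dx=-8,dy=+3->D; (4,9):dx=-11,dy=-11->C; (5,6):dx=+1,dy=+3->C; (5,7):dx=-1,dy=-2->C
  (5,8):dx=-5,dy=+11->D; (5,9):dx=-8,dy=-3->C; (6,7):dx=-2,dy=-5->C; (6,8):dx=-6,dy=+8->D
  (6,9):dx=-9,dy=-6->C; (7,8):dx=-4,dy=+13->D; (7,9):dx=-7,dy=-1->C; (8,9):dx=-3,dy=-14->C
Step 2: C = 18, D = 18, total pairs = 36.
Step 3: tau = (C - D)/(n(n-1)/2) = (18 - 18)/36 = 0.000000.
Step 4: Exact two-sided p-value (enumerate n! = 362880 permutations of y under H0): p = 1.000000.
Step 5: alpha = 0.1. fail to reject H0.

tau_b = 0.0000 (C=18, D=18), p = 1.000000, fail to reject H0.


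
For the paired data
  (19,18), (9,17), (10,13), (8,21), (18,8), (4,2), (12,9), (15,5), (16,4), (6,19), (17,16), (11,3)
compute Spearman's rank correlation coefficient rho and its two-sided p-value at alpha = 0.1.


Step 1: Rank x and y separately (midranks; no ties here).
rank(x): 19->12, 9->4, 10->5, 8->3, 18->11, 4->1, 12->7, 15->8, 16->9, 6->2, 17->10, 11->6
rank(y): 18->10, 17->9, 13->7, 21->12, 8->5, 2->1, 9->6, 5->4, 4->3, 19->11, 16->8, 3->2
Step 2: d_i = R_x(i) - R_y(i); compute d_i^2.
  (12-10)^2=4, (4-9)^2=25, (5-7)^2=4, (3-12)^2=81, (11-5)^2=36, (1-1)^2=0, (7-6)^2=1, (8-4)^2=16, (9-3)^2=36, (2-11)^2=81, (10-8)^2=4, (6-2)^2=16
sum(d^2) = 304.
Step 3: rho = 1 - 6*304 / (12*(12^2 - 1)) = 1 - 1824/1716 = -0.062937.
Step 4: Under H0, t = rho * sqrt((n-2)/(1-rho^2)) = -0.1994 ~ t(10).
Step 5: Two-sided p-value from the t-distribution with 10 df = 0.845931.
Step 6: alpha = 0.1. fail to reject H0.

rho = -0.0629, p = 0.845931, fail to reject H0 at alpha = 0.1.


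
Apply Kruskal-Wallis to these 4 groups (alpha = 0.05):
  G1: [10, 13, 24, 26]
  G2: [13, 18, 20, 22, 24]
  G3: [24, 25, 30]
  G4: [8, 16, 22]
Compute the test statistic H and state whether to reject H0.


Step 1: Combine all N = 15 observations and assign midranks.
sorted (value, group, rank): (8,G4,1), (10,G1,2), (13,G1,3.5), (13,G2,3.5), (16,G4,5), (18,G2,6), (20,G2,7), (22,G2,8.5), (22,G4,8.5), (24,G1,11), (24,G2,11), (24,G3,11), (25,G3,13), (26,G1,14), (30,G3,15)
Step 2: Sum ranks within each group.
R_1 = 30.5 (n_1 = 4)
R_2 = 36 (n_2 = 5)
R_3 = 39 (n_3 = 3)
R_4 = 14.5 (n_4 = 3)
Step 3: H = 12/(N(N+1)) * sum(R_i^2/n_i) - 3(N+1)
     = 12/(15*16) * (30.5^2/4 + 36^2/5 + 39^2/3 + 14.5^2/3) - 3*16
     = 0.050000 * 1068.85 - 48
     = 5.442292.
Step 4: Ties present; correction factor C = 1 - 36/(15^3 - 15) = 0.989286. Corrected H = 5.442292 / 0.989286 = 5.501233.
Step 5: Under H0, H ~ chi^2(3); p-value = 0.138565.
Step 6: alpha = 0.05. fail to reject H0.

H = 5.5012, df = 3, p = 0.138565, fail to reject H0.


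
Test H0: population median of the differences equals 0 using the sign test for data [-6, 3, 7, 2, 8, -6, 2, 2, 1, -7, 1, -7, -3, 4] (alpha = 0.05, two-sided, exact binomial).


Step 1: Discard zero differences. Original n = 14; n_eff = number of nonzero differences = 14.
Nonzero differences (with sign): -6, +3, +7, +2, +8, -6, +2, +2, +1, -7, +1, -7, -3, +4
Step 2: Count signs: positive = 9, negative = 5.
Step 3: Under H0: P(positive) = 0.5, so the number of positives S ~ Bin(14, 0.5).
Step 4: Two-sided exact p-value = sum of Bin(14,0.5) probabilities at or below the observed probability = 0.423950.
Step 5: alpha = 0.05. fail to reject H0.

n_eff = 14, pos = 9, neg = 5, p = 0.423950, fail to reject H0.


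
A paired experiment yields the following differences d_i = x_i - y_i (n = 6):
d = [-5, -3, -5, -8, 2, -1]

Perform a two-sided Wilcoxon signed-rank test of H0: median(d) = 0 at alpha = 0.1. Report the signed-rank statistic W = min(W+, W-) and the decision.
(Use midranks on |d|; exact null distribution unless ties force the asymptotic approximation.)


Step 1: Drop any zero differences (none here) and take |d_i|.
|d| = [5, 3, 5, 8, 2, 1]
Step 2: Midrank |d_i| (ties get averaged ranks).
ranks: |5|->4.5, |3|->3, |5|->4.5, |8|->6, |2|->2, |1|->1
Step 3: Attach original signs; sum ranks with positive sign and with negative sign.
W+ = 2 = 2
W- = 4.5 + 3 + 4.5 + 6 + 1 = 19
(Check: W+ + W- = 21 should equal n(n+1)/2 = 21.)
Step 4: Test statistic W = min(W+, W-) = 2.
Step 5: Ties in |d|, so use the tie-corrected normal approximation.
        E[W] = n(n+1)/4 = 6*7/4 = 10.5.
        Tie groups: |d|=5 (t=2); sum(t^3 - t) = 6.
        Var[W] = n(n+1)(2n+1)/24 - sum(t^3-t)/48 = 546/24 - 6/48 = 22.625.
        z = (W - E[W]) / sqrt(Var[W]) = (2 - 10.5) / 4.7566 = -1.7870.
        Two-sided p = 2*Phi(z) = 0.073937.
Step 6: alpha = 0.1. reject H0.

W+ = 2, W- = 19, W = min = 2, p = 0.073937, reject H0.


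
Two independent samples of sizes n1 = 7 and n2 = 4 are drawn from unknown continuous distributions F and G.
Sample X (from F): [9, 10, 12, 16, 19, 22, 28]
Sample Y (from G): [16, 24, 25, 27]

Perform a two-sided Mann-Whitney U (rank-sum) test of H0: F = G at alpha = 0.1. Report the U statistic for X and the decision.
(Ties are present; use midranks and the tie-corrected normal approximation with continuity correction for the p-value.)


Step 1: Combine and sort all 11 observations; assign midranks.
sorted (value, group): (9,X), (10,X), (12,X), (16,X), (16,Y), (19,X), (22,X), (24,Y), (25,Y), (27,Y), (28,X)
ranks: 9->1, 10->2, 12->3, 16->4.5, 16->4.5, 19->6, 22->7, 24->8, 25->9, 27->10, 28->11
Step 2: Rank sum for X: R1 = 1 + 2 + 3 + 4.5 + 6 + 7 + 11 = 34.5.
Step 3: U_X = R1 - n1(n1+1)/2 = 34.5 - 7*8/2 = 34.5 - 28 = 6.5.
       U_Y = n1*n2 - U_X = 28 - 6.5 = 21.5.
Step 4: Ties are present, so use the tie-corrected normal approximation (with continuity correction) for the p-value.
Step 5: p-value = 0.184875; compare to alpha = 0.1. fail to reject H0.

U_X = 6.5, p = 0.184875, fail to reject H0 at alpha = 0.1.


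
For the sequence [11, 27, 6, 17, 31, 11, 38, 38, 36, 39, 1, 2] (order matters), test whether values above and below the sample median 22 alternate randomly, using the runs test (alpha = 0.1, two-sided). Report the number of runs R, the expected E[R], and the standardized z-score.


Step 1: Compute median = 22; label A = above, B = below.
Labels in order: BABBABAAAABB  (n_A = 6, n_B = 6)
Step 2: Count runs R = 7.
Step 3: Under H0 (random ordering), E[R] = 2*n_A*n_B/(n_A+n_B) + 1 = 2*6*6/12 + 1 = 7.0000.
        Var[R] = 2*n_A*n_B*(2*n_A*n_B - n_A - n_B) / ((n_A+n_B)^2 * (n_A+n_B-1)) = 4320/1584 = 2.7273.
        SD[R] = 1.6514.
Step 4: R = E[R], so z = 0 with no continuity correction.
Step 5: Two-sided p-value via normal approximation = 2*(1 - Phi(|z|)) = 1.000000.
Step 6: alpha = 0.1. fail to reject H0.

R = 7, z = 0.0000, p = 1.000000, fail to reject H0.


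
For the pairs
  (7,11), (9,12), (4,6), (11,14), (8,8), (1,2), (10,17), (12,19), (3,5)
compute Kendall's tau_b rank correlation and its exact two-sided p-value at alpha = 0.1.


Step 1: Enumerate the 36 unordered pairs (i,j) with i<j and classify each by sign(x_j-x_i) * sign(y_j-y_i).
  (1,2):dx=+2,dy=+1->C; (1,3):dx=-3,dy=-5->C; (1,4):dx=+4,dy=+3->C; (1,5):dx=+1,dy=-3->D
  (1,6):dx=-6,dy=-9->C; (1,7):dx=+3,dy=+6->C; (1,8):dx=+5,dy=+8->C; (1,9):dx=-4,dy=-6->C
  (2,3):dx=-5,dy=-6->C; (2,4):dx=+2,dy=+2->C; (2,5):dx=-1,dy=-4->C; (2,6):dx=-8,dy=-10->C
  (2,7):dx=+1,dy=+5->C; (2,8):dx=+3,dy=+7->C; (2,9):dx=-6,dy=-7->C; (3,4):dx=+7,dy=+8->C
  (3,5):dx=+4,dy=+2->C; (3,6):dx=-3,dy=-4->C; (3,7):dx=+6,dy=+11->C; (3,8):dx=+8,dy=+13->C
  (3,9):dx=-1,dy=-1->C; (4,5):dx=-3,dy=-6->C; (4,6):dx=-10,dy=-12->C; (4,7):dx=-1,dy=+3->D
  (4,8):dx=+1,dy=+5->C; (4,9):dx=-8,dy=-9->C; (5,6):dx=-7,dy=-6->C; (5,7):dx=+2,dy=+9->C
  (5,8):dx=+4,dy=+11->C; (5,9):dx=-5,dy=-3->C; (6,7):dx=+9,dy=+15->C; (6,8):dx=+11,dy=+17->C
  (6,9):dx=+2,dy=+3->C; (7,8):dx=+2,dy=+2->C; (7,9):dx=-7,dy=-12->C; (8,9):dx=-9,dy=-14->C
Step 2: C = 34, D = 2, total pairs = 36.
Step 3: tau = (C - D)/(n(n-1)/2) = (34 - 2)/36 = 0.888889.
Step 4: Exact two-sided p-value (enumerate n! = 362880 permutations of y under H0): p = 0.000243.
Step 5: alpha = 0.1. reject H0.

tau_b = 0.8889 (C=34, D=2), p = 0.000243, reject H0.


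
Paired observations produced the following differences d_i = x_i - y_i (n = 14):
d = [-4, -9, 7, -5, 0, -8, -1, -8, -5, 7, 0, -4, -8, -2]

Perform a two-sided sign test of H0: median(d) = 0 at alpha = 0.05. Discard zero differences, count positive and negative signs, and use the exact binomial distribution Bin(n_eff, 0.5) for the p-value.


Step 1: Discard zero differences. Original n = 14; n_eff = number of nonzero differences = 12.
Nonzero differences (with sign): -4, -9, +7, -5, -8, -1, -8, -5, +7, -4, -8, -2
Step 2: Count signs: positive = 2, negative = 10.
Step 3: Under H0: P(positive) = 0.5, so the number of positives S ~ Bin(12, 0.5).
Step 4: Two-sided exact p-value = sum of Bin(12,0.5) probabilities at or below the observed probability = 0.038574.
Step 5: alpha = 0.05. reject H0.

n_eff = 12, pos = 2, neg = 10, p = 0.038574, reject H0.


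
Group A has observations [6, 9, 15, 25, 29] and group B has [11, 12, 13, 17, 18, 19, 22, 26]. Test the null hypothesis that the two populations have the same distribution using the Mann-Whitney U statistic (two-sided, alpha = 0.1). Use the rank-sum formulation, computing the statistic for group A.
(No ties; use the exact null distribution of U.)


Step 1: Combine and sort all 13 observations; assign midranks.
sorted (value, group): (6,X), (9,X), (11,Y), (12,Y), (13,Y), (15,X), (17,Y), (18,Y), (19,Y), (22,Y), (25,X), (26,Y), (29,X)
ranks: 6->1, 9->2, 11->3, 12->4, 13->5, 15->6, 17->7, 18->8, 19->9, 22->10, 25->11, 26->12, 29->13
Step 2: Rank sum for X: R1 = 1 + 2 + 6 + 11 + 13 = 33.
Step 3: U_X = R1 - n1(n1+1)/2 = 33 - 5*6/2 = 33 - 15 = 18.
       U_Y = n1*n2 - U_X = 40 - 18 = 22.
Step 4: No ties, so the exact null distribution of U (based on enumerating the C(13,5) = 1287 equally likely rank assignments) gives the two-sided p-value.
Step 5: p-value = 0.832945; compare to alpha = 0.1. fail to reject H0.

U_X = 18, p = 0.832945, fail to reject H0 at alpha = 0.1.
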